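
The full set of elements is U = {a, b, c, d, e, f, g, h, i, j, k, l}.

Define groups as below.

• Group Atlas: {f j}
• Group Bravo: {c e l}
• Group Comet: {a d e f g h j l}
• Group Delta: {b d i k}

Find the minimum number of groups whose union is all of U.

Bravo and Comet and Delta together: Bravo ∪ Comet ∪ Delta = {a, b, c, d, e, f, g, h, i, j, k, l} — every element is covered.
Only Comet contains a, so Comet is forced; the remaining 4 elements need at least 2 more groups (each remaining group adds at most 3) — so at least 3 groups are needed, and 3 is optimal.

3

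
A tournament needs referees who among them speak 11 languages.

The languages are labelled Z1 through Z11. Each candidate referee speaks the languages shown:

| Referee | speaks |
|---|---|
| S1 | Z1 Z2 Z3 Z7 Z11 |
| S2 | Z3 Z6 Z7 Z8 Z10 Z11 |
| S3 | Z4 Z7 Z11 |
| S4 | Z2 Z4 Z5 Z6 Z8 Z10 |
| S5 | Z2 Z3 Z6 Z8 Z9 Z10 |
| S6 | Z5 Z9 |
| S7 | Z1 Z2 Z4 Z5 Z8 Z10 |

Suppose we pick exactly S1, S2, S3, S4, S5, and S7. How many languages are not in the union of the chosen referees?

Union of S1, S2, S3, S4, S5, S7 = {Z1, Z2, Z3, Z4, Z5, Z6, Z7, Z8, Z9, Z10, Z11} — that's every language, so 0 are uncovered.

0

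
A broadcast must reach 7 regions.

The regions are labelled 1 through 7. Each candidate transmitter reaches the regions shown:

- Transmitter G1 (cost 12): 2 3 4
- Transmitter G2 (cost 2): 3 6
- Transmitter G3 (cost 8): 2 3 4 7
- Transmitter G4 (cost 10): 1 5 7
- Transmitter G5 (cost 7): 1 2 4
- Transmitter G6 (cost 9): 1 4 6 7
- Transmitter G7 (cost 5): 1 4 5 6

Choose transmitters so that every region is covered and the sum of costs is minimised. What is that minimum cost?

G3, G7 together cover every region (G3 ∪ G7 = {1, 2, 3, 4, 5, 6, 7}); total cost 8 + 5 = 13.
The greedy pick G2, G7, G3 costs 15; no covering selection beats 13.

13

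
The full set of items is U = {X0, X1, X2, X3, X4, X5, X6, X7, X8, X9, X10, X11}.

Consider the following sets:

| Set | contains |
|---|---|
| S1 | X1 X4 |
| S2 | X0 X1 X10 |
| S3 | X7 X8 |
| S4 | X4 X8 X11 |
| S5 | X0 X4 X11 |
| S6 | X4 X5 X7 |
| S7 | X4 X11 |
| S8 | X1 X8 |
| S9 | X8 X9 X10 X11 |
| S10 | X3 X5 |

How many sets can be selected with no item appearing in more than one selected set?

S2, S3, S7, S10 are pairwise disjoint (S2={X0,X1,X10}; S3={X7,X8}; S7={X4,X11}; S10={X3,X5}).
Every remaining set overlaps one of these, and no 5 of the listed sets are pairwise disjoint, so 4 is the maximum.

4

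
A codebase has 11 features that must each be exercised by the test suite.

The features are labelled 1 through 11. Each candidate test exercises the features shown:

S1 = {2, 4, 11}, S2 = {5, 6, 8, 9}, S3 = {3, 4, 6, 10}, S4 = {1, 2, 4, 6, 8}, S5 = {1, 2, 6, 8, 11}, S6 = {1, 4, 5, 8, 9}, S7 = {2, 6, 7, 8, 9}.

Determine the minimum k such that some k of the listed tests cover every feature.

4

Take {S2, S3, S5, S7}. Their union is {1, 2, 3, 4, 5, 6, 7, 8, 9, 10, 11}, which is all 11 features.
No 3 of the 7 tests cover everything (all 35 combinations miss at least one feature), so 4 is optimal.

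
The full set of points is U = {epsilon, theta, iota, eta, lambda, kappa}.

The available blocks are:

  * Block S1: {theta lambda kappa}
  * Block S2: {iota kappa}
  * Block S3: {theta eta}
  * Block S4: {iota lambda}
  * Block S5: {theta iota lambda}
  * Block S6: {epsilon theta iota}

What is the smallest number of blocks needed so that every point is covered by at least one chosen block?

3

S1 and S3 and S6 together: S1 ∪ S3 ∪ S6 = {epsilon, theta, iota, eta, lambda, kappa} — every point is covered.
Only S6 contains epsilon, so S6 is forced; the remaining 3 points need at least 2 more blocks (each remaining block adds at most 2) — so at least 3 blocks are needed, and 3 is optimal.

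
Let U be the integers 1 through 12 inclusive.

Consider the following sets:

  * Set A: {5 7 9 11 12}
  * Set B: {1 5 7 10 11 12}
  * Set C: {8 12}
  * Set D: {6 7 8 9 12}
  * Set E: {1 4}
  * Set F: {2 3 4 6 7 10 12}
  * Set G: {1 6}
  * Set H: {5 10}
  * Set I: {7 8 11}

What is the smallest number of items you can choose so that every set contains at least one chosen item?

T = {1, 5, 8, 10} meets every set (each contains at least one member of T), and |T| = 4.
No choice of 3 items meets every set, so 4 is the minimum.

4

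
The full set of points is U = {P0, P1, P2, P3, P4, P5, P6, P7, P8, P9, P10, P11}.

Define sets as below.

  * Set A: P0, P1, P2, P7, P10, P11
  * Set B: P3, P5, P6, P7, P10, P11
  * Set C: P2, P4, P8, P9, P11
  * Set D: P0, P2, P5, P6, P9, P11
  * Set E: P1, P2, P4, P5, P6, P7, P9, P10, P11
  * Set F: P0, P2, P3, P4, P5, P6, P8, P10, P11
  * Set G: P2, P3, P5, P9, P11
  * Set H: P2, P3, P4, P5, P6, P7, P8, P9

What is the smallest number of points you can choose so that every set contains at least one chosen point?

2

Take T = {P8, P11}. Each listed set contains at least one of these, so T is a hitting set of size 2.
No single point lies in every set, so at least 2 are needed and 2 is optimal.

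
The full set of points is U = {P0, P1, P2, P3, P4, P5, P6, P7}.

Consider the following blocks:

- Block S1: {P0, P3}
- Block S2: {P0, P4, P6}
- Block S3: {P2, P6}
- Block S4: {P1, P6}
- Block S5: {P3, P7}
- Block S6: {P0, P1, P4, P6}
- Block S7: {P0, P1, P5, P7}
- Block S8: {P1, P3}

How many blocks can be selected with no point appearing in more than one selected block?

2

S1, S3 are pairwise disjoint (S1={P0,P3}; S3={P2,P6}).
Every remaining block overlaps one of these, and no 3 of the listed blocks are pairwise disjoint, so 2 is the maximum.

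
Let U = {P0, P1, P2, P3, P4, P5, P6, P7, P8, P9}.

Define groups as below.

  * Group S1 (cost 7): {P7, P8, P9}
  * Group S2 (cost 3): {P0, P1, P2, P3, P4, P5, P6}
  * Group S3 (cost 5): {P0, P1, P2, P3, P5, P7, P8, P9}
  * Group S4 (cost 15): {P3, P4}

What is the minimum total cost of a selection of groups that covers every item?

S2, S3 together cover every item (S2 ∪ S3 = {P0, P1, P2, P3, P4, P5, P6, P7, P8, P9}); total cost 3 + 5 = 8.
No covering selection has total cost below 8.

8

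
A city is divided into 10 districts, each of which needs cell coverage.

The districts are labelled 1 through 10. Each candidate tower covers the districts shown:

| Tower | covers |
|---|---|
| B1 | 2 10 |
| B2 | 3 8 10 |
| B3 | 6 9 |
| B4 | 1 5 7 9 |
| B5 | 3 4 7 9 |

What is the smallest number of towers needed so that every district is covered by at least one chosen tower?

Take {B1, B2, B3, B4, B5}. Their union is {1, 2, 3, 4, 5, 6, 7, 8, 9, 10}, which is all 10 districts.
No 4 of the 5 towers cover everything (all 5 combinations miss at least one district), so 5 is optimal.

5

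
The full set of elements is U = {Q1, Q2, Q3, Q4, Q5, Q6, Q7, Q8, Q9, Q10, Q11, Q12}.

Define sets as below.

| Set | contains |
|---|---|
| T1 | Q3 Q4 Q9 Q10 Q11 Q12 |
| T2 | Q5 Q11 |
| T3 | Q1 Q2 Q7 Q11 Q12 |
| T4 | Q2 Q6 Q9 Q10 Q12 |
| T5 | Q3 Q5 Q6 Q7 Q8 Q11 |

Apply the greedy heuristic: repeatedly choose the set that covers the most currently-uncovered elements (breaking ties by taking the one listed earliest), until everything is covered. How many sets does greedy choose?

Greedy: pick T1 (covers 6 new) → pick T5 (covers 4 new) → pick T3 (covers 2 new). Total picks: 3.

3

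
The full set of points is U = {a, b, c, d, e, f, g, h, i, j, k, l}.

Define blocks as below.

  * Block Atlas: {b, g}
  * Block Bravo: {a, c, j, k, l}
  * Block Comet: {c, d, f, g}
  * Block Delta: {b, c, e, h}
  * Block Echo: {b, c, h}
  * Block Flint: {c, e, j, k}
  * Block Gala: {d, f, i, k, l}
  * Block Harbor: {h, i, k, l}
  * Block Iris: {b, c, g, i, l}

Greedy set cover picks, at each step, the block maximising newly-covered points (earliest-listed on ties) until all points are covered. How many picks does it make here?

4

Greedy: pick Bravo (covers 5 new) → pick Comet (covers 3 new) → pick Delta (covers 3 new) → pick Gala (covers 1 new). Total picks: 4.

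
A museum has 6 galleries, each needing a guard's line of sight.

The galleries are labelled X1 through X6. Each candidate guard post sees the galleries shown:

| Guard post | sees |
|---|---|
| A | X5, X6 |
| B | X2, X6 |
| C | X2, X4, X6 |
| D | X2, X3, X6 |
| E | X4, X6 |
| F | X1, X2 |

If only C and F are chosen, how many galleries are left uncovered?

2

Union of C, F = {X1, X2, X4, X6}.
Not covered: X3, X5 — 2 galleries.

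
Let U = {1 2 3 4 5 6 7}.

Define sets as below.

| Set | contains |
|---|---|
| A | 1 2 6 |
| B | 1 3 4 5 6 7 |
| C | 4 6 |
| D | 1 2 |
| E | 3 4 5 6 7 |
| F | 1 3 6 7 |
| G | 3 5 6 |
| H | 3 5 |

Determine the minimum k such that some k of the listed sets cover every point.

2

B and D cover everything between them: the union {1, 2, 3, 4, 5, 6, 7} is all of U.
No single set has all 7 points (the largest, B, has 6), so 2 is optimal.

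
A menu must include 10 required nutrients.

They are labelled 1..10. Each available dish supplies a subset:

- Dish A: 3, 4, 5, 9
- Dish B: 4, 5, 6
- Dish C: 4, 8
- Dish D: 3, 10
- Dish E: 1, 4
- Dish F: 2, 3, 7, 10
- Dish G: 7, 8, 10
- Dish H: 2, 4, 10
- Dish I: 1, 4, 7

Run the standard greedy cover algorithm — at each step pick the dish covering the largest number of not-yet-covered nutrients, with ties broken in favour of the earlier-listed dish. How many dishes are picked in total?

5

Greedy: pick A (covers 4 new) → pick F (covers 3 new) → pick B (covers 1 new) → pick C (covers 1 new) → pick E (covers 1 new). Total picks: 5.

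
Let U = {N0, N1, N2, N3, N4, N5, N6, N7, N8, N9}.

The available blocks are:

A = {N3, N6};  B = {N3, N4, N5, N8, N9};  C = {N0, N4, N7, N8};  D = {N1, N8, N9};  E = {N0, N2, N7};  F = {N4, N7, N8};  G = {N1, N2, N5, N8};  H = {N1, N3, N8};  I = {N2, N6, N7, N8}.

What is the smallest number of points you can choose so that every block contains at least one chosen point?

The 3 points {N1, N3, N7} hit every block.
The blocks A, D, E are pairwise disjoint, so any hitting set needs a separate point for each — at least 3. Hence 3 is optimal.

3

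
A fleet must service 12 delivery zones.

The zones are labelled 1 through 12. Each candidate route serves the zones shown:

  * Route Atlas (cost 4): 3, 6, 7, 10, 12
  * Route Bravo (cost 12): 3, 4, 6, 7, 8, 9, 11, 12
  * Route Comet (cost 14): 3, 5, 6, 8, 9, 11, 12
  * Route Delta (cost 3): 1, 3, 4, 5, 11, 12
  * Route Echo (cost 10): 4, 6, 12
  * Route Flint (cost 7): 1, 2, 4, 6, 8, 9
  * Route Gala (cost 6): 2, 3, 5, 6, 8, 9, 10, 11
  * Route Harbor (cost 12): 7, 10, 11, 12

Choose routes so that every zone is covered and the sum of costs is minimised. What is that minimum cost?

13

Atlas, Delta, Gala together cover every zone (Atlas ∪ Delta ∪ Gala = {1, 2, 3, 4, 5, 6, 7, 8, 9, 10, 11, 12}); total cost 4 + 3 + 6 = 13.
No covering selection has total cost below 13.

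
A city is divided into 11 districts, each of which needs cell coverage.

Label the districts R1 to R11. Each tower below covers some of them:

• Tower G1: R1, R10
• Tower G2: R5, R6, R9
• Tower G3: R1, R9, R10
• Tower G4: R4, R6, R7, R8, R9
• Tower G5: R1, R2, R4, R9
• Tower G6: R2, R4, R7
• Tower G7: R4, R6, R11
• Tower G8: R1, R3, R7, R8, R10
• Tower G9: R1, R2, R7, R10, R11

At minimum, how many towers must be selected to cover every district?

Take {G2, G6, G8, G9}. Their union is {R1, R2, R3, R4, R5, R6, R7, R8, R9, R10, R11}, which is all 11 districts.
No 3 of the 9 towers cover everything (all 84 combinations miss at least one district), so 4 is optimal.

4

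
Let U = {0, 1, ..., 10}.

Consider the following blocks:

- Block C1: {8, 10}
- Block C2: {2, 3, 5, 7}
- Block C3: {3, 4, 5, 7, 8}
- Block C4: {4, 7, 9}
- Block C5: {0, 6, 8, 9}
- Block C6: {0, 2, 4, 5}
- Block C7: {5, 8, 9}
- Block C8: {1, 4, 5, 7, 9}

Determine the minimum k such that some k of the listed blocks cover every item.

4

C1, C2, C5, and C8 cover everything between them: the union {0, 1, 2, 3, 4, 5, 6, 7, 8, 9, 10} is all of U.
No 3 of the 8 blocks cover everything (all 56 combinations miss at least one item), so 4 is optimal.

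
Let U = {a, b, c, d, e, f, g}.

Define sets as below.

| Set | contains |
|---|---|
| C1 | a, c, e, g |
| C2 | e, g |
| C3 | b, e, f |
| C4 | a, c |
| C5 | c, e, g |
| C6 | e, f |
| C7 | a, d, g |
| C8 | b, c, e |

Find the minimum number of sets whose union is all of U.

C6 and C7 and C8 together: C6 ∪ C7 ∪ C8 = {a, b, c, d, e, f, g} — every element is covered.
Only C7 contains d, so C7 is forced; the remaining 4 elements need at least 2 more sets (each remaining set adds at most 3) — so at least 3 sets are needed, and 3 is optimal.

3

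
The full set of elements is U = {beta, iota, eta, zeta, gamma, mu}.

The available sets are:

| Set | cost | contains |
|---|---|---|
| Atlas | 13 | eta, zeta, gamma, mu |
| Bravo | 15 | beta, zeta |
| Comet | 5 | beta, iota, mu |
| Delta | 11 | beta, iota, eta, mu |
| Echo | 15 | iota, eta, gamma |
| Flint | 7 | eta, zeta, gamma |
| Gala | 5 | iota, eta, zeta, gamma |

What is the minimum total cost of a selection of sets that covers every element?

Comet, Gala together cover every element (Comet ∪ Gala = {beta, iota, eta, zeta, gamma, mu}); total cost 5 + 5 = 10.
No covering selection has total cost below 10.

10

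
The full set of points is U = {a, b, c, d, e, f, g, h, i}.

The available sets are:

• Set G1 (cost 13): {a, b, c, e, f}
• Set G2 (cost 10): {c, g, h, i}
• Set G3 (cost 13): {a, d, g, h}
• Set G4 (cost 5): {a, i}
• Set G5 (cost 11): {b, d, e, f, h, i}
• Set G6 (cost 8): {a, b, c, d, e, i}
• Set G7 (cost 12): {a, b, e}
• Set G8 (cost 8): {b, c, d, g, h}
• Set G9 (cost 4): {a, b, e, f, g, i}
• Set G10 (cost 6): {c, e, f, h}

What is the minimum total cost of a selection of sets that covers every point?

G8, G9 together cover every point (G8 ∪ G9 = {a, b, c, d, e, f, g, h, i}); total cost 8 + 4 = 12.
No covering selection has total cost below 12.

12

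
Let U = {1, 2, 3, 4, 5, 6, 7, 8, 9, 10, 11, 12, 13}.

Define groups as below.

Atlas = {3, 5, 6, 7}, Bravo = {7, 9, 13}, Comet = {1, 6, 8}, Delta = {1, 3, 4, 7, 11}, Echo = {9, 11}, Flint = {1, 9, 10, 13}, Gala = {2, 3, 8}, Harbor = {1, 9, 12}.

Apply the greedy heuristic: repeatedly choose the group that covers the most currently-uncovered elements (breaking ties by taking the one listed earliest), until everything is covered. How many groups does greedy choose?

5

Greedy: pick Delta (covers 5 new) → pick Flint (covers 3 new) → pick Atlas (covers 2 new) → pick Gala (covers 2 new) → pick Harbor (covers 1 new). Total picks: 5.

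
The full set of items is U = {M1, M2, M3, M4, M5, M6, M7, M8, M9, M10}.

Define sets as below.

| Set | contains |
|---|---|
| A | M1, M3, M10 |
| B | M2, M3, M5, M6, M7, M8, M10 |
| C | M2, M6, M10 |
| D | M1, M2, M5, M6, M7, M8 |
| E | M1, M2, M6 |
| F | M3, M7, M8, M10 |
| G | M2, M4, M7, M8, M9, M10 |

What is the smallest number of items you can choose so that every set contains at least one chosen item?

Take H = {M2, M3}. Each listed set contains at least one of these, so H is a hitting set of size 2.
The sets E, F are pairwise disjoint, so any hitting set needs a separate item for each — at least 2. Hence 2 is optimal.

2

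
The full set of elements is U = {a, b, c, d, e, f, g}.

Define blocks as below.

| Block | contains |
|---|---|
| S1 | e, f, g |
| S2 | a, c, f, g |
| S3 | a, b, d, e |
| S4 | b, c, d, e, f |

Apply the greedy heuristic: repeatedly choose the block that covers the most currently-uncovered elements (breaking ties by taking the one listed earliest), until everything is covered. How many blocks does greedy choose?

Greedy: pick S4 (covers 5 new) → pick S2 (covers 2 new). Total picks: 2.

2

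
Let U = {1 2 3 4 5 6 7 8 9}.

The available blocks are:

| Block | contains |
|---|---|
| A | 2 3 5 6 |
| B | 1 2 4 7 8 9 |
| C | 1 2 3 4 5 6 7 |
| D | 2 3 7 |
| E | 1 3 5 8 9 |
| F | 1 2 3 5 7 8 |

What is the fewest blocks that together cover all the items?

Take {A, B}. Their union is {1, 2, 3, 4, 5, 6, 7, 8, 9}, which is all 9 items.
No single block has all 9 items (the largest, C, has 7), so 2 is optimal.

2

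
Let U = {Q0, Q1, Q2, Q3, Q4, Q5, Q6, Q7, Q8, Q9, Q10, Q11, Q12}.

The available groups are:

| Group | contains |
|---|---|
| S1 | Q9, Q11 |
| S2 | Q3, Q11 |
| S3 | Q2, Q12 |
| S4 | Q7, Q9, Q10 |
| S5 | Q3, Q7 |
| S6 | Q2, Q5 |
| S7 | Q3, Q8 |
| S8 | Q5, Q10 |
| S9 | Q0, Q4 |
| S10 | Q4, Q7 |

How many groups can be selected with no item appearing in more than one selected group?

S1, S3, S7, S8, S9 are pairwise disjoint (S1={Q9,Q11}; S3={Q2,Q12}; S7={Q3,Q8}; S8={Q5,Q10}; S9={Q0,Q4}).
Every remaining group overlaps one of these, and no 6 of the listed groups are pairwise disjoint, so 5 is the maximum.

5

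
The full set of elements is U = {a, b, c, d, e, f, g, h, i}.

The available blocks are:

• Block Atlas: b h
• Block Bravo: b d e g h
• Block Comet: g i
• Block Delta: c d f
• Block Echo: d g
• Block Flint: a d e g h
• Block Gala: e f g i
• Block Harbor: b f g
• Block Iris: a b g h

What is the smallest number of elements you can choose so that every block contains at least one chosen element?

3

T = {d, g, h} meets every block (each contains at least one member of T), and |T| = 3.
The blocks Atlas, Comet, Delta are pairwise disjoint, so any hitting set needs a separate element for each — at least 3. Hence 3 is optimal.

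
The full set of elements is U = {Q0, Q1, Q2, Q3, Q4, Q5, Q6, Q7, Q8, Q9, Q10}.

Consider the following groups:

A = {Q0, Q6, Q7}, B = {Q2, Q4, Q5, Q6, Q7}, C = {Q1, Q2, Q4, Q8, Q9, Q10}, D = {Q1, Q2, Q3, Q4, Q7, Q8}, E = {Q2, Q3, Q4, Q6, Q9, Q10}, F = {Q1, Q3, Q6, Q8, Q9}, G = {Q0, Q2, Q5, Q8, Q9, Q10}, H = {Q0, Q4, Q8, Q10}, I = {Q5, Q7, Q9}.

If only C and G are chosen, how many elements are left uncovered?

3

Union of C, G = {Q0, Q1, Q2, Q4, Q5, Q8, Q9, Q10}.
Not covered: Q3, Q6, Q7 — 3 elements.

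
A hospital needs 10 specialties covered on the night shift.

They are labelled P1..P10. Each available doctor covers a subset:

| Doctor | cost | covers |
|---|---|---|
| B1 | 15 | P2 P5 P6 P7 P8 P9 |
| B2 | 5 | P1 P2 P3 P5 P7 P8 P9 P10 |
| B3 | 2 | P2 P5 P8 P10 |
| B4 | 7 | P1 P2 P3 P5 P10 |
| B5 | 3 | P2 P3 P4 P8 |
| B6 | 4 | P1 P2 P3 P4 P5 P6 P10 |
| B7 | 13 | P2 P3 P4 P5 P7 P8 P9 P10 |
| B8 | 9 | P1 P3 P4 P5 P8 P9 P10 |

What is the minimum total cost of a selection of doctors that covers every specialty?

9

B2, B6 together cover every specialty (B2 ∪ B6 = {P1, P2, P3, P4, P5, P6, P7, P8, P9, P10}); total cost 5 + 4 = 9.
The greedy pick B3, B6, B2 costs 11; no covering selection beats 9.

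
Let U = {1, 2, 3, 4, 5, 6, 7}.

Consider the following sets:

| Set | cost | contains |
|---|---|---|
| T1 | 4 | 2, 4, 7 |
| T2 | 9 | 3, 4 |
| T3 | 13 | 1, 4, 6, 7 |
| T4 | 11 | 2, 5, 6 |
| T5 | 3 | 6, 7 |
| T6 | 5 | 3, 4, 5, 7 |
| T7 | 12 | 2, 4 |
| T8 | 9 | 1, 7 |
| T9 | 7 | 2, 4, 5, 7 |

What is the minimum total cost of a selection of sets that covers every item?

21

T1, T5, T6, T8 together cover every item (T1 ∪ T5 ∪ T6 ∪ T8 = {1, 2, 3, 4, 5, 6, 7}); total cost 4 + 3 + 5 + 9 = 21.
No covering selection has total cost below 21.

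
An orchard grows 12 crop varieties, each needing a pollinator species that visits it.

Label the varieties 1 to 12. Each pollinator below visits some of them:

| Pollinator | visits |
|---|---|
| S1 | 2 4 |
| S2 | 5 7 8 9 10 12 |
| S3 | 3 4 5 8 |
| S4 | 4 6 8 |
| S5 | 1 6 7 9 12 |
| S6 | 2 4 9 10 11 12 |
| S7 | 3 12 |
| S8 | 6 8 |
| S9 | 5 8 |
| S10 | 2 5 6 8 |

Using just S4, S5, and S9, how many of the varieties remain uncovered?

Union of S4, S5, S9 = {1, 4, 5, 6, 7, 8, 9, 12}.
Not covered: 2, 3, 10, 11 — 4 varieties.

4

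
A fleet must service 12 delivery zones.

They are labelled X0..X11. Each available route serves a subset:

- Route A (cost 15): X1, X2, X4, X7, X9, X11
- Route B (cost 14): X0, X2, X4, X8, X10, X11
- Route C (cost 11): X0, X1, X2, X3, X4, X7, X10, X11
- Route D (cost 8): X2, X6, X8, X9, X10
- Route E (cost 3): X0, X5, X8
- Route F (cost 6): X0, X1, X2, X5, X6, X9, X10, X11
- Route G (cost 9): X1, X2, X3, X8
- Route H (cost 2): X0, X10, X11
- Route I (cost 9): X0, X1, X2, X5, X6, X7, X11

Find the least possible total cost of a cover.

20

C, E, F together cover every zone (C ∪ E ∪ F = {X0, X1, X2, X3, X4, X5, X6, X7, X8, X9, X10, X11}); total cost 11 + 3 + 6 = 20.
The greedy pick H, F, E, C costs 22; no covering selection beats 20.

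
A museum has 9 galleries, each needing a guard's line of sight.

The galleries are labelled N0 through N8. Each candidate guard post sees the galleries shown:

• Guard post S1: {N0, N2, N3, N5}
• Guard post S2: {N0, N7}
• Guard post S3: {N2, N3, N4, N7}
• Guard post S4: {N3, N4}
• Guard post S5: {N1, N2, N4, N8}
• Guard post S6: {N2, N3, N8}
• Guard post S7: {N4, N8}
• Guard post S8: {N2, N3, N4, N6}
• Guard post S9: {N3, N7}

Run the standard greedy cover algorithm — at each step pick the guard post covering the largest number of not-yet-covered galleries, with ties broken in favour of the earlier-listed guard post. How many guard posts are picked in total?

4

Greedy: pick S1 (covers 4 new) → pick S5 (covers 3 new) → pick S2 (covers 1 new) → pick S8 (covers 1 new). Total picks: 4.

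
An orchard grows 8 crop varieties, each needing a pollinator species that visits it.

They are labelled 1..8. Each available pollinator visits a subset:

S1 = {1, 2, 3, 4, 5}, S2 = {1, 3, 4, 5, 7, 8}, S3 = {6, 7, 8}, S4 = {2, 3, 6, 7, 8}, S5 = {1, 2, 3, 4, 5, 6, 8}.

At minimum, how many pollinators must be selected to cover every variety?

S1 and S4 together: S1 ∪ S4 = {1, 2, 3, 4, 5, 6, 7, 8} — every variety is covered.
No single pollinator has all 8 varieties (the largest, S5, has 7), so 2 is optimal.

2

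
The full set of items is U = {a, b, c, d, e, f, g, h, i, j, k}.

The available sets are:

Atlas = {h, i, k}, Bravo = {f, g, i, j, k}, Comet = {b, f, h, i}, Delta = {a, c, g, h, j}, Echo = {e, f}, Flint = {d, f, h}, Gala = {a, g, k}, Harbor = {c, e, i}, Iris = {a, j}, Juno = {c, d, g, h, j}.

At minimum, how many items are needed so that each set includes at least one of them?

T = {c, f, j, k} meets every set (each contains at least one member of T), and |T| = 4.
No choice of 3 items meets every set, so 4 is the minimum.

4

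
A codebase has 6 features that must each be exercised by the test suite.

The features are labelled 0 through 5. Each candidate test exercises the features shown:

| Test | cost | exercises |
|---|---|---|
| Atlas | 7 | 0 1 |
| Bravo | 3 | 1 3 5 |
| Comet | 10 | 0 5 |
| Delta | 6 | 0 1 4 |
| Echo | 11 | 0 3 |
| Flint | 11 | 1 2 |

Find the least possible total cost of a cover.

20

Bravo, Delta, Flint together cover every feature (Bravo ∪ Delta ∪ Flint = {0, 1, 2, 3, 4, 5}); total cost 3 + 6 + 11 = 20.
No covering selection has total cost below 20.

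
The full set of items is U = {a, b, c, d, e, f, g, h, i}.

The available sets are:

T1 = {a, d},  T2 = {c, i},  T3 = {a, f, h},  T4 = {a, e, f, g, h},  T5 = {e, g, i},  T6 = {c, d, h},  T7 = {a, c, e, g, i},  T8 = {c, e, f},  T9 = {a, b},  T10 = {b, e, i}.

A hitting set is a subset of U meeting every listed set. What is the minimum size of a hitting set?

3

T = {a, c, e} meets every set (each contains at least one member of T), and |T| = 3.
The sets T5, T6, T9 are pairwise disjoint, so any hitting set needs a separate item for each — at least 3. Hence 3 is optimal.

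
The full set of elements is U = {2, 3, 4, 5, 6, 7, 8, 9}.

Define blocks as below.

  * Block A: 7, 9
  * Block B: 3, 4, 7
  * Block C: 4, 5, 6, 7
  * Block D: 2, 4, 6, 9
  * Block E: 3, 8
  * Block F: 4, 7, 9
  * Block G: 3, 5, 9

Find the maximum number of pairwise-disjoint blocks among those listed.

2

A, E are pairwise disjoint (A={7,9}; E={3,8}).
Every remaining block overlaps one of these, and no 3 of the listed blocks are pairwise disjoint, so 2 is the maximum.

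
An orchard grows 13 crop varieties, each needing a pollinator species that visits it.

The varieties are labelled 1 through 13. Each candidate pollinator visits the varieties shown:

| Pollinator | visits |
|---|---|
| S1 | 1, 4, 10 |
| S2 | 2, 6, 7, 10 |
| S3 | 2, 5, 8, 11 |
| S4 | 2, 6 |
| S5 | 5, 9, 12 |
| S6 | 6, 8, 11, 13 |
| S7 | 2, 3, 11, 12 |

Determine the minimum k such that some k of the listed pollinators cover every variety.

5

Take {S1, S2, S5, S6, S7}. Their union is {1, 2, 3, 4, 5, 6, 7, 8, 9, 10, 11, 12, 13}, which is all 13 varieties.
No 4 of the 7 pollinators cover everything (all 35 combinations miss at least one variety), so 5 is optimal.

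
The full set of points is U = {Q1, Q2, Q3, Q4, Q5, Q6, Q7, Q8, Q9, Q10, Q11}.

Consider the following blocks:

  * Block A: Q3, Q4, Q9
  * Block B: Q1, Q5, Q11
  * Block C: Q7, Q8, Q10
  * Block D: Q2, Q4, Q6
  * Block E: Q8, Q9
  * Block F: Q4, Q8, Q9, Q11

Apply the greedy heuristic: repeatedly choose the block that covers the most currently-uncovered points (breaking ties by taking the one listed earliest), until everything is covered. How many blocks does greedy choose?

Greedy: pick F (covers 4 new) → pick B (covers 2 new) → pick C (covers 2 new) → pick D (covers 2 new) → pick A (covers 1 new). Total picks: 5.
(The true minimum cover uses only 4 blocks, so greedy is not optimal here.)

5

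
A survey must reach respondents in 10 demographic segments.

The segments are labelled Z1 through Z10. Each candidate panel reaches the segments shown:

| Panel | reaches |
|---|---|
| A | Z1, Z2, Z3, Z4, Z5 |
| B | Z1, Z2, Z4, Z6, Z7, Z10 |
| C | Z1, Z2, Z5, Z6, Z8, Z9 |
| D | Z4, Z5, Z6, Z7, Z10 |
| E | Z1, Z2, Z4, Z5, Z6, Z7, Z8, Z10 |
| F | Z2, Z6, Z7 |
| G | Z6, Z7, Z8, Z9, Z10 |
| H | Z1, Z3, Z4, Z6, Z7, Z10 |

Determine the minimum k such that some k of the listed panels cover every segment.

Take {C, H}. Their union is {Z1, Z2, Z3, Z4, Z5, Z6, Z7, Z8, Z9, Z10}, which is all 10 segments.
No single panel has all 10 segments (the largest, E, has 8), so 2 is optimal.

2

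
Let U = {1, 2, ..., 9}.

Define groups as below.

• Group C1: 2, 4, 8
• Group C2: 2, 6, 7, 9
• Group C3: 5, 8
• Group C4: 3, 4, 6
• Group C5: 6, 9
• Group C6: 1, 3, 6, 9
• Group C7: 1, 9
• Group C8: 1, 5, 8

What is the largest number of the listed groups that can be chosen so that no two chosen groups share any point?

3

C3, C4, C7 are pairwise disjoint (C3={5,8}; C4={3,4,6}; C7={1,9}).
Every remaining group overlaps one of these, and no 4 of the listed groups are pairwise disjoint, so 3 is the maximum.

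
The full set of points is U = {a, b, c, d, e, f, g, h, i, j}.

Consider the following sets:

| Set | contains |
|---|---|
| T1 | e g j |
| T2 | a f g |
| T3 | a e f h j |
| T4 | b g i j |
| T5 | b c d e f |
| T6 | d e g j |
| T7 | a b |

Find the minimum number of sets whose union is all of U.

3

T3 and T4 and T5 together: T3 ∪ T4 ∪ T5 = {a, b, c, d, e, f, g, h, i, j} — every point is covered.
Only T5 contains c, so T5 is forced; the remaining 5 points need at least 2 more sets (each remaining set adds at most 3) — so at least 3 sets are needed, and 3 is optimal.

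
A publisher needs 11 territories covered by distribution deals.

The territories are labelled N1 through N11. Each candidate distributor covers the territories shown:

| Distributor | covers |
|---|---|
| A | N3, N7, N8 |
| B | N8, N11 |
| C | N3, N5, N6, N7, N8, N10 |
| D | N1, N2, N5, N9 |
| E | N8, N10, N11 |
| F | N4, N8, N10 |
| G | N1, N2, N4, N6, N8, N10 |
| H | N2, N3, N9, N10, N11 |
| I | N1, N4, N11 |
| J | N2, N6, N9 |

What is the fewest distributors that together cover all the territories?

Take {C, G, H}. Their union is {N1, N2, N3, N4, N5, N6, N7, N8, N9, N10, N11}, which is all 11 territories.
No 2 of the 10 distributors cover everything (all 45 combinations miss at least one territory), so 3 is optimal.

3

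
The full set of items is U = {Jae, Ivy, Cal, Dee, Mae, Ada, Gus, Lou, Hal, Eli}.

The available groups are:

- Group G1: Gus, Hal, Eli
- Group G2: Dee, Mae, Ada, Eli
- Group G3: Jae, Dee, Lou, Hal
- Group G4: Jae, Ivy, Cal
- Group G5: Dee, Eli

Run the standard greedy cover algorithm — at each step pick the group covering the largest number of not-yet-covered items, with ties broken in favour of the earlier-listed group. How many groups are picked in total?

Greedy: pick G2 (covers 4 new) → pick G3 (covers 3 new) → pick G4 (covers 2 new) → pick G1 (covers 1 new). Total picks: 4.

4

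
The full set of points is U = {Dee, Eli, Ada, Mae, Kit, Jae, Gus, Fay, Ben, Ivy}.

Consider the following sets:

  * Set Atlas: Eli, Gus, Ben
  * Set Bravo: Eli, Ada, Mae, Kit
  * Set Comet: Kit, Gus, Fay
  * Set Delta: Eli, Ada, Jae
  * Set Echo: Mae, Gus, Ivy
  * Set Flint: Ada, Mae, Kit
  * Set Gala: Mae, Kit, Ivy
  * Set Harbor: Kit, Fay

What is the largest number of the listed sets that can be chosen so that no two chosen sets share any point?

3

Delta, Echo, Harbor are pairwise disjoint (Delta={Eli,Ada,Jae}; Echo={Mae,Gus,Ivy}; Harbor={Kit,Fay}).
Every remaining set overlaps one of these, and no 4 of the listed sets are pairwise disjoint, so 3 is the maximum.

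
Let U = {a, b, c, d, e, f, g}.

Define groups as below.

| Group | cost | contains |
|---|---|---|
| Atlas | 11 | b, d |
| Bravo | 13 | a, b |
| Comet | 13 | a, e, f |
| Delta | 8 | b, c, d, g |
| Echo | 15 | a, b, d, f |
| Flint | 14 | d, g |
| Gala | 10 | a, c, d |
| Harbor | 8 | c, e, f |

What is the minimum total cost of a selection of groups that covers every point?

Comet, Delta together cover every point (Comet ∪ Delta = {a, b, c, d, e, f, g}); total cost 13 + 8 = 21.
The greedy pick Delta, Harbor, Gala costs 26; no covering selection beats 21.

21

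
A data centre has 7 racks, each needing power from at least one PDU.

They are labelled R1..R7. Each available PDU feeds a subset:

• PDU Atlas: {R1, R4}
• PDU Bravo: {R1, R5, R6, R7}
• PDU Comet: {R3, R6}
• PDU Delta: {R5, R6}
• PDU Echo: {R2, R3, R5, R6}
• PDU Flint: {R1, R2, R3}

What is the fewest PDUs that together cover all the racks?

3

Atlas and Bravo and Echo together: Atlas ∪ Bravo ∪ Echo = {R1, R2, R3, R4, R5, R6, R7} — every rack is covered.
Only Atlas contains R4, so Atlas is forced; the remaining 5 racks need at least 2 more PDUs (each remaining PDU adds at most 4) — so at least 3 PDUs are needed, and 3 is optimal.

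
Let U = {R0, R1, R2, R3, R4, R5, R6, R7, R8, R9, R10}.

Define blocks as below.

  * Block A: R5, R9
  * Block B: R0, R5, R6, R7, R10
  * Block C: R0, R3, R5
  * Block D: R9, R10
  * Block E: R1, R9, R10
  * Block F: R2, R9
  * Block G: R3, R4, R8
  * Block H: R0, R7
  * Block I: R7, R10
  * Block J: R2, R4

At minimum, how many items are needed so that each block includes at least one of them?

The 4 items {R3, R4, R7, R9} hit every block.
No choice of 3 items meets every block, so 4 is the minimum.

4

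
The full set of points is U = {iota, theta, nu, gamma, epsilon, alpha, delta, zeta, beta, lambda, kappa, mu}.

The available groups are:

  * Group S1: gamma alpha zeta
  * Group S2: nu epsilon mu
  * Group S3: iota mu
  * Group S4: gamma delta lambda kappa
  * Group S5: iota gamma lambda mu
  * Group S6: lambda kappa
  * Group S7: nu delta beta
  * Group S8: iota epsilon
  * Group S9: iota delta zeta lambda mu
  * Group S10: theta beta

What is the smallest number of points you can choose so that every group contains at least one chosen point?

5

The 5 points {iota, zeta, beta, lambda, mu} hit every group.
No choice of 4 points meets every group, so 5 is the minimum.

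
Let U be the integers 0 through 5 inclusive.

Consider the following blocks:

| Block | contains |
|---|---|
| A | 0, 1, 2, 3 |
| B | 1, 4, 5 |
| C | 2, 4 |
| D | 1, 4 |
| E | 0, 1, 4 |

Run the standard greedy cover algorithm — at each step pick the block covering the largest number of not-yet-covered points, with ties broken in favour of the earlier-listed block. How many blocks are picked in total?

2

Greedy: pick A (covers 4 new) → pick B (covers 2 new). Total picks: 2.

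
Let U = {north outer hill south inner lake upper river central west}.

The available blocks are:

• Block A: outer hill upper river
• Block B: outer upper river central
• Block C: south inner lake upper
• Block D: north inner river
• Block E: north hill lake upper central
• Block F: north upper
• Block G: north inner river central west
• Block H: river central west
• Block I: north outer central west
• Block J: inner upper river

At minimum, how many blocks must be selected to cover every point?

3

A, C, and I cover everything between them: the union {north, outer, hill, south, inner, lake, upper, river, central, west} is all of U.
Only C contains south, so C is forced; the remaining 6 points need at least 2 more blocks (each remaining block adds at most 4) — so at least 3 blocks are needed, and 3 is optimal.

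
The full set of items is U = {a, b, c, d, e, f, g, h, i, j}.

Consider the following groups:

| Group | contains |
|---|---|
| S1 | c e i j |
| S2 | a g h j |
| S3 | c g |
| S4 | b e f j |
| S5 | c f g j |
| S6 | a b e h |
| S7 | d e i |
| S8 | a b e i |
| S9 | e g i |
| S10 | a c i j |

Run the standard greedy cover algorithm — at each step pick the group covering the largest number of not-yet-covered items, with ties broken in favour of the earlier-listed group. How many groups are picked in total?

4

Greedy: pick S1 (covers 4 new) → pick S2 (covers 3 new) → pick S4 (covers 2 new) → pick S7 (covers 1 new). Total picks: 4.
(The true minimum cover uses only 3 groups, so greedy is not optimal here.)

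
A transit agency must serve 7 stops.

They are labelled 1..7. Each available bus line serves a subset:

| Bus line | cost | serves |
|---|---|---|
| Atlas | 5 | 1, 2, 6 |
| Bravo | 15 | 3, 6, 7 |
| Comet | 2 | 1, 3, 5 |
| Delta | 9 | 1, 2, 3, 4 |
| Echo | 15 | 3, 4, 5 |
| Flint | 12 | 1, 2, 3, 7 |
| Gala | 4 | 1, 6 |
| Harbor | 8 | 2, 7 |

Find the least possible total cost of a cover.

23

Comet, Delta, Gala, Harbor together cover every stop (Comet ∪ Delta ∪ Gala ∪ Harbor = {1, 2, 3, 4, 5, 6, 7}); total cost 2 + 9 + 4 + 8 = 23.
The greedy pick Comet, Atlas, Harbor, Delta costs 24; no covering selection beats 23.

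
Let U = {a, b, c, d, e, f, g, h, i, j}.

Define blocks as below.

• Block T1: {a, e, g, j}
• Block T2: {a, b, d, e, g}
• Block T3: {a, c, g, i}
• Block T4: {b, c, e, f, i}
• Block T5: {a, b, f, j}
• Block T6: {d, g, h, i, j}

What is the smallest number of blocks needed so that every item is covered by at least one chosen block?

3

T3, T4, and T6 cover everything between them: the union {a, b, c, d, e, f, g, h, i, j} is all of U.
Only T6 contains h, so T6 is forced; the remaining 5 items need at least 2 more blocks (each remaining block adds at most 4) — so at least 3 blocks are needed, and 3 is optimal.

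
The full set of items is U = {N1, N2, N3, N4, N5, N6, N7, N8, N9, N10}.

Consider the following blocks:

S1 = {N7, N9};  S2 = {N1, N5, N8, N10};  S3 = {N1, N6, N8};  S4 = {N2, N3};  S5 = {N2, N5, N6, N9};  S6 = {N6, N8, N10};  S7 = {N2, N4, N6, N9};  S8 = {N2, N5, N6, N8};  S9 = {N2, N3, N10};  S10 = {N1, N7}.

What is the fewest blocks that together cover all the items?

4

Take {S1, S2, S4, S7}. Their union is {N1, N2, N3, N4, N5, N6, N7, N8, N9, N10}, which is all 10 items.
No 3 of the 10 blocks cover everything (all 120 combinations miss at least one item), so 4 is optimal.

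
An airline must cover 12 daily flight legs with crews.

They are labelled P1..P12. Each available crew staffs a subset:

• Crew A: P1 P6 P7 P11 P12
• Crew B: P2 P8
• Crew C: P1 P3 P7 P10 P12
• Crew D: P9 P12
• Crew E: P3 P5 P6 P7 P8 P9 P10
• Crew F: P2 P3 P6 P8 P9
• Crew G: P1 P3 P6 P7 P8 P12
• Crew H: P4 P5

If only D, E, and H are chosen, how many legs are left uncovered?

Union of D, E, H = {P3, P4, P5, P6, P7, P8, P9, P10, P12}.
Not covered: P1, P2, P11 — 3 legs.

3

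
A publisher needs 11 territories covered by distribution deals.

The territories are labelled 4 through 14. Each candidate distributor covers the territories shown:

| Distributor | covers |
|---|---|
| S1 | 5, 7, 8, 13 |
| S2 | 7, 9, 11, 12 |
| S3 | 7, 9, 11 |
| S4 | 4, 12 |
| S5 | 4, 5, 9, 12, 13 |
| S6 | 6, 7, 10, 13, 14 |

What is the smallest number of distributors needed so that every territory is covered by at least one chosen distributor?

4

S1 and S2 and S5 and S6 together: S1 ∪ S2 ∪ S5 ∪ S6 = {4, 5, 6, 7, 8, 9, 10, 11, 12, 13, 14} — every territory is covered.
Only S1 contains 8, so S1 is forced; the remaining 7 territories need at least 3 more distributors (each remaining distributor adds at most 3) — so at least 4 distributors are needed, and 4 is optimal.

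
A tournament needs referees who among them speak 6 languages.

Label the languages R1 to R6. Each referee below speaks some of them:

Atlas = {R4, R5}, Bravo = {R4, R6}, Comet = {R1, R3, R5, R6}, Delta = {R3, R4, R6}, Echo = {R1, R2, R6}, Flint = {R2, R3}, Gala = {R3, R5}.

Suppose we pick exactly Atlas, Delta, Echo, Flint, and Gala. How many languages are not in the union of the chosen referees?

0

Union of Atlas, Delta, Echo, Flint, Gala = {R1, R2, R3, R4, R5, R6} — that's every language, so 0 are uncovered.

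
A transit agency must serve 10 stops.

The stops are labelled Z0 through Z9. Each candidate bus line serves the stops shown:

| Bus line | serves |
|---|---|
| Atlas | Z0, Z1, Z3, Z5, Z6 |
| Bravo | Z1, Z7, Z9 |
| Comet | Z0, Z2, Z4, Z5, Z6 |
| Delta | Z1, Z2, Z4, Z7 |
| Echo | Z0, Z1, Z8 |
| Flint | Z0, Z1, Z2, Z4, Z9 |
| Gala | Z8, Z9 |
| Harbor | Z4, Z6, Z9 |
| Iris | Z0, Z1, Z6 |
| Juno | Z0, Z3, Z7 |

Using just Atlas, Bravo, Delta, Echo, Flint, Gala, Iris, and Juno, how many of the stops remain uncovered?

0

Union of Atlas, Bravo, Delta, Echo, Flint, Gala, Iris, Juno = {Z0, Z1, Z2, Z3, Z4, Z5, Z6, Z7, Z8, Z9} — that's every stop, so 0 are uncovered.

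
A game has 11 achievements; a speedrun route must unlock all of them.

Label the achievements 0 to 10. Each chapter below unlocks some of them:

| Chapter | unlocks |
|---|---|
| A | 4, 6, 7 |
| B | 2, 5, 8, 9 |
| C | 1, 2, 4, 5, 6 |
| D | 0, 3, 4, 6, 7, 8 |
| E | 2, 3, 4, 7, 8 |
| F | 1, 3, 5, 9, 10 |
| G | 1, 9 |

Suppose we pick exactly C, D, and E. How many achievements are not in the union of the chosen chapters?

2

Union of C, D, E = {0, 1, 2, 3, 4, 5, 6, 7, 8}.
Not covered: 9, 10 — 2 achievements.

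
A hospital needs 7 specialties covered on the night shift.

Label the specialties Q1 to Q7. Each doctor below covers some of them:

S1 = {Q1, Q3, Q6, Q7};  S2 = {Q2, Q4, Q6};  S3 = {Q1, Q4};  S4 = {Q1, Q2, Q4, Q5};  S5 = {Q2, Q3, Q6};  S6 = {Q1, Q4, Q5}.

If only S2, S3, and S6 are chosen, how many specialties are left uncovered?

Union of S2, S3, S6 = {Q1, Q2, Q4, Q5, Q6}.
Not covered: Q3, Q7 — 2 specialties.

2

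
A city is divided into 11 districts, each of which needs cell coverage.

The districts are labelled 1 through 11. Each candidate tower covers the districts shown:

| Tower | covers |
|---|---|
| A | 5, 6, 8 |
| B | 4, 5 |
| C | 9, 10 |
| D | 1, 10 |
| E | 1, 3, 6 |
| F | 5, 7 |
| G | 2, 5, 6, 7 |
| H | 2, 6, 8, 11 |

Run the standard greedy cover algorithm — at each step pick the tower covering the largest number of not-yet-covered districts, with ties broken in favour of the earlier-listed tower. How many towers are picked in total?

5

Greedy: pick G (covers 4 new) → pick C (covers 2 new) → pick E (covers 2 new) → pick H (covers 2 new) → pick B (covers 1 new). Total picks: 5.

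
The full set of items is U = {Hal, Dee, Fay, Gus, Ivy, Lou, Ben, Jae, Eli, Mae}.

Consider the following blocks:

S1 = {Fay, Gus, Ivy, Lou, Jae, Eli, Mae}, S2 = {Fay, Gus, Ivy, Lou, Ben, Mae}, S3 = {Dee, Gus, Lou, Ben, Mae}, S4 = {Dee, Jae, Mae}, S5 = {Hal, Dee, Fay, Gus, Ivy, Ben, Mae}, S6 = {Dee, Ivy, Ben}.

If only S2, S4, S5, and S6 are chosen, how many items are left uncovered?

1

Union of S2, S4, S5, S6 = {Hal, Dee, Fay, Gus, Ivy, Lou, Ben, Jae, Mae}.
Not covered: Eli — 1 item.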